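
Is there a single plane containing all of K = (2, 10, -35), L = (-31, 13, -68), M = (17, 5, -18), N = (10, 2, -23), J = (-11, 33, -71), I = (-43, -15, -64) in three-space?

The plane through K, L, M has normal n = KL × KM = (-114, 66, 120) and equation n·P = -3768.
Checking the remaining points: n·N = -3768, n·J = -5088, n·I = -3768.
Since n·J = -5088 ≠ -3768, J is off the plane and the points are not all coplanar.

No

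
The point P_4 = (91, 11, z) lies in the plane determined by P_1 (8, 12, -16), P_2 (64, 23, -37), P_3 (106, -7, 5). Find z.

A normal to the plane is n = P_1P_2 × P_1P_3 = (-168, -3234, -2142).
P_4 lies in the plane iff n · P_1P_4 = 0.
This gives (-2142)z + (-44982) = 0, so z = -21.

-21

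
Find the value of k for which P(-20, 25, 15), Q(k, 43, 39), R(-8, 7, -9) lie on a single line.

-32

Direction PR = (12, -18, -24). From the y-coordinate of Q, the parameter along the line is τ = (43 − 25)/(-18) = -1.
Then k = (-20) + (-1)·(12) = -32.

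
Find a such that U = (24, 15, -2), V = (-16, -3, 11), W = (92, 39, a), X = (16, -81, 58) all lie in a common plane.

-20

Normal to plane UVX: n = (168, 2296, 3696); plane equation n·P = 31080.
Requiring n·W = 31080: (3696)a + (105000) = 31080.
So a = -20.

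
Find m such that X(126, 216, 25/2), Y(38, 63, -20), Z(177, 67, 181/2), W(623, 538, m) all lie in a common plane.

331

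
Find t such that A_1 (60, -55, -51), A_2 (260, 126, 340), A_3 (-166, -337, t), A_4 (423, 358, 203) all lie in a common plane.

Normal to plane A_1A_2A_4: n = (-115509, 91133, 16897); plane equation n·P = -12804602.
Requiring n·A_3 = -12804602: (16897)t + (-11537327) = -12804602.
So t = -75.

-75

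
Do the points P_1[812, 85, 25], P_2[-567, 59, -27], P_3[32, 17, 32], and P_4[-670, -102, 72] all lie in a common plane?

A normal to the plane through P_1, P_2, P_3 is n = P_1P_2 × P_1P_3 = (-3718, 50213, 73492).
The plane has equation n·P = 3086389. For P_4: n·P_4 = 2660758.
2660758 ≠ 3086389, so P_4 is off the plane.

No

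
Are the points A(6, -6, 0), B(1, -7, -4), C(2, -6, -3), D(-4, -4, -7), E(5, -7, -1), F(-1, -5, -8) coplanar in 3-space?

The plane through A, B, C has normal n = AB × AC = (3, 1, -4) and equation n·P = 12.
Checking the remaining points: n·D = 12, n·E = 12, n·F = 24.
Since n·F = 24 ≠ 12, F is off the plane and the points are not all coplanar.

No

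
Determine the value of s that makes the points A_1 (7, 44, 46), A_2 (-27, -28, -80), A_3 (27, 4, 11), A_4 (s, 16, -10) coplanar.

-14

Normal to plane A_1A_2A_3: n = (-2520, -3710, 2800); plane equation n·P = -52080.
Requiring n·A_4 = -52080: (-2520)s + (-87360) = -52080.
So s = -14.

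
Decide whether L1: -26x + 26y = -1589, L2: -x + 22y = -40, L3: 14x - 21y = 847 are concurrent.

The three lines meet at one point iff the augmented coefficient matrix [aᵢ bᵢ cᵢ] has rank < 3, i.e. its determinant vanishes.
Here the determinant is 861.
Nonzero, so no common point exists.

No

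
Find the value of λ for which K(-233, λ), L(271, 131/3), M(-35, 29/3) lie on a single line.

Collinearity: (K − L) must be parallel to (M − L) = (-306, -34).
Cross-multiplying the components: (λ − 131/3)·(-306) = (-504)·(-34).
Solving gives λ = -37/3.

-37/3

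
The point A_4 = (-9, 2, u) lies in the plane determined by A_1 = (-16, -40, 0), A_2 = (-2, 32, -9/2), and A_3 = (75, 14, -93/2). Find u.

A normal to the plane is n = A_1A_2 × A_1A_3 = (-3105, 483/2, -5796).
A_4 lies in the plane iff n · A_1A_4 = 0.
This gives (-5796)u + (-11592) = 0, so u = -2.

-2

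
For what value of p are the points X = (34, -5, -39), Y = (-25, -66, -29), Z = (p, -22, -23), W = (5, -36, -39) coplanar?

Normal to plane XYW: n = (310, -290, 60); plane equation n·P = 9650.
Requiring n·Z = 9650: (310)p + (5000) = 9650.
So p = 15.

15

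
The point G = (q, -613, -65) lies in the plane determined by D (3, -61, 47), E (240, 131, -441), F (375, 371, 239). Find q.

-489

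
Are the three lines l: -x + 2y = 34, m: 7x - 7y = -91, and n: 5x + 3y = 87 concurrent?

No

Intersecting l and m: solving the 2×2 system gives (x, y) = (8, 21).
Substitute into n: (5)(8) + (3)(21) = 103.
But n requires 87 ≠ 103, so the three lines have no common point.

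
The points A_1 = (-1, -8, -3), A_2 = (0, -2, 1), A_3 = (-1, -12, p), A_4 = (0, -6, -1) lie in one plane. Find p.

-5

The points are coplanar iff A_1A_2 · (A_1A_3 × A_1A_4) = 0.
Expanding, this is linear in p: (4)p + (20) = 0.
So p = -5.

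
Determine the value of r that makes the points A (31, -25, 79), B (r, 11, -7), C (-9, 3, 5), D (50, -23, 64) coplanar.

-41

Normal to plane ACD: n = (-272, -2006, -612); plane equation n·P = -6630.
Requiring n·B = -6630: (-272)r + (-17782) = -6630.
So r = -41.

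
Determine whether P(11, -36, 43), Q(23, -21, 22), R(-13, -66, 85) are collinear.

Yes

PQ = (12, 15, -21), PR = (-24, -30, 42).
PQ × PR = (0, 0, 0).
The cross product vanishes, so the three points are collinear.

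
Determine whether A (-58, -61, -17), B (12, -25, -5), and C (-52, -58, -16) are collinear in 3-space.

AB = (70, 36, 12), AC = (6, 3, 1).
Comparing components 3 and 1: (12)(6) − (70)(1) = 2 ≠ 0, so AB and AC are not parallel and the points are not collinear.

No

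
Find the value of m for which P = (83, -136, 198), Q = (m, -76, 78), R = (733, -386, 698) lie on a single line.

Direction PR = (650, -250, 500). From the y-coordinate of Q, the parameter along the line is τ = (-76 − (-136))/(-250) = -6/25.
Then m = 83 + (-6/25)·(650) = -73.

-73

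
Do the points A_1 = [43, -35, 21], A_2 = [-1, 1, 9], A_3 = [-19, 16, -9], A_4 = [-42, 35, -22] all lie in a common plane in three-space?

With A_1 as base: A_1A_2 = (-44, 36, -12), A_1A_3 = (-62, 51, -30), A_1A_4 = (-85, 70, -43).
A_1A_3 × A_1A_4 = (-93, -116, -5).
A_1A_2 · (A_1A_3 × A_1A_4) = -24.
Since -24 ≠ 0, the four points are not coplanar.

No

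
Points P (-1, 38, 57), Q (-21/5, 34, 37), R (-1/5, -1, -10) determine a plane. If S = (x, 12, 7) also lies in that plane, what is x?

-9/5

The plane through P, Q, R has equation −512x − (1152/5)y + 128z = -4736/5.
Substituting S: (-512)x + (-9344/5) = -4736/5, so x = -9/5.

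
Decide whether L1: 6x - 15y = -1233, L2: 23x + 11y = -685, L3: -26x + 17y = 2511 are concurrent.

The three lines meet at one point iff the augmented coefficient matrix [aᵢ bᵢ cᵢ] has rank < 3, i.e. its determinant vanishes.
Here the determinant is 0.
It vanishes, so the lines are concurrent at (-58, 59).

Yes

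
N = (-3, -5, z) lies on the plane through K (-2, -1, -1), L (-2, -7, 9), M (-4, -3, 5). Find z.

7

The plane through K, L, M has equation −16x − 20y − 12z = 64.
Substituting N: (-12)z + (148) = 64, so z = 7.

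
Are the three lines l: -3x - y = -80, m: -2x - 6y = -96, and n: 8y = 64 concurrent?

Intersecting l and m: solving the 2×2 system gives (x, y) = (24, 8).
Substitute into n: (0)(24) + (8)(8) = 64.
This equals 64, so (24, 8) lies on all three lines and they are concurrent.

Yes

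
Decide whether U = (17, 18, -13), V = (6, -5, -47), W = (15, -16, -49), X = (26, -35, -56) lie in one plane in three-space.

No

The four points are coplanar iff the 3×3 determinant with rows UV, UW, UX is zero.
Rows: (-11, -23, -34), (-2, -34, -36), (9, -53, -43).
Expanding along the first row: (-11)(-446) − (-23)(410) + (-34)(412) = 328.
Nonzero ⇒ not coplanar.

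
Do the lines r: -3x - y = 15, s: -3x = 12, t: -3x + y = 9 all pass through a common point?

Lines aᵢx + bᵢy = cᵢ with pairwise distinct directions are concurrent exactly when det[aᵢ bᵢ cᵢ] = 0.
Here the determinant is 0.
It vanishes, so the lines are concurrent at (-4, -3).

Yes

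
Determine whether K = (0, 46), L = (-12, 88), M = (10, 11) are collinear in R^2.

Yes

KL = (-12, 42), KM = (10, -35).
Twice the signed area of △KLM is (-12)(-35) − (42)(10) = 0.
The triangle is degenerate (zero area), so the points are collinear.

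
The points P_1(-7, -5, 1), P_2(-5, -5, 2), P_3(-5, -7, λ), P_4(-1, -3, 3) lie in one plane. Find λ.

Coplanarity ⇔ det[P_1P_2; P_1P_3; P_1P_4] = 0.
Expanding, this is linear in λ: (-4)λ + (12) = 0.
So λ = 3.

3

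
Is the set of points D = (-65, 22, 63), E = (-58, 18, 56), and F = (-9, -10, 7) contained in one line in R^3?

DE = (7, -4, -7), DF = (56, -32, -56).
Each component of DF is 8 times the corresponding component of DE, so DF = 8·DE and the points are collinear.

Yes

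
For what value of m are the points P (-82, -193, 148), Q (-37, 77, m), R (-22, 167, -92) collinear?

Direction PR = (60, 360, -240). From the x-coordinate of Q, the parameter along the line is τ = (-37 − (-82))/60 = 3/4.
Then m = 148 + 3/4·(-240) = -32.

-32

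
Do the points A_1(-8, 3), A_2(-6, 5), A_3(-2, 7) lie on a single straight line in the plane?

A_1A_2 = (2, 2), A_1A_3 = (6, 4).
Twice the signed area of △A_1A_2A_3 is (2)(4) − (2)(6) = -4.
The area is nonzero, so the three points are not collinear.

No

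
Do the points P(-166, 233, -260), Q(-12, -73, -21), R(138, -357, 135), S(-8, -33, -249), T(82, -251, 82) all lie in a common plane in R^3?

No

The plane through P, Q, R has normal n = PQ × PR = (20140, 11826, 2164) and equation n·X = -1150422.
Checking the remaining points: n·S = -1090214, n·T = -1139398.
Since n·S = -1090214 ≠ -1150422, S is off the plane and the points are not all coplanar.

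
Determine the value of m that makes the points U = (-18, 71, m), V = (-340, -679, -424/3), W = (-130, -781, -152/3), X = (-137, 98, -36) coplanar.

16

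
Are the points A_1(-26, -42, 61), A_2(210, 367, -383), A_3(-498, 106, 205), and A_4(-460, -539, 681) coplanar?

The four points are coplanar iff the 3×3 determinant with rows A_1A_2, A_1A_3, A_1A_4 is zero.
Rows: (236, 409, -444), (-472, 148, 144), (-434, -497, 620).
Expanding along the first row: (236)(163328) − (409)(-230144) + (-444)(298816) = 0.
Zero determinant ⇒ coplanar.

Yes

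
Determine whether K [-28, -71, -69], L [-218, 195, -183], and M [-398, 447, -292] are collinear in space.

KL = (-190, 266, -114), KM = (-370, 518, -223).
KL × KM = (-266, -190, 0).
The cross product is nonzero, so the points do not lie on one line.

No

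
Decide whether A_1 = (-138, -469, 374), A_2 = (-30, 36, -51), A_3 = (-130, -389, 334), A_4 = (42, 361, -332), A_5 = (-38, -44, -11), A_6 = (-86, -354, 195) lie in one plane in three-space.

Yes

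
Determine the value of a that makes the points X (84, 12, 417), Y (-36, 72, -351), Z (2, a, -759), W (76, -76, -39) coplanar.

-95

The points are coplanar iff XY · (XZ × XW) = 0.
Expanding, this is linear in a: (48576)a + (4614720) = 0.
So a = -95.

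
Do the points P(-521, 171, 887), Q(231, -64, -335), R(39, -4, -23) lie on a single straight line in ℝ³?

PQ = (752, -235, -1222), PR = (560, -175, -910).
Each component of PR is 35/47 times the corresponding component of PQ, so PR = 35/47·PQ and the points are collinear.

Yes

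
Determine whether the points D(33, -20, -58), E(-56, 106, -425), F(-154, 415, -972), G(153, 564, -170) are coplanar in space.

No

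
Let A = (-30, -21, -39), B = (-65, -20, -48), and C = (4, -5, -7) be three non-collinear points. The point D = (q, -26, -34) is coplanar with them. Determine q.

10

A normal to the plane is n = AB × AC = (176, 814, -594).
D lies in the plane iff n · AD = 0.
This gives (176)q + (-1760) = 0, so q = 10.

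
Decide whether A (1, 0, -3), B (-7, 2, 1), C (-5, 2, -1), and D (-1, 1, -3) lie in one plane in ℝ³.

Yes

The four points are coplanar iff the 3×3 determinant with rows AB, AC, AD is zero.
Rows: (-8, 2, 4), (-6, 2, 2), (-2, 1, 0).
Expanding along the first row: (-8)(-2) − (2)(4) + (4)(-2) = 0.
Zero determinant ⇒ coplanar.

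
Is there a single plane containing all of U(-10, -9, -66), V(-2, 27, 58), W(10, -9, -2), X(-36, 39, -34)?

With U as base: UV = (8, 36, 124), UW = (20, 0, 64), UX = (-26, 48, 32).
UW × UX = (-3072, -2304, 960).
UV · (UW × UX) = 11520.
Since 11520 ≠ 0, the four points are not coplanar.

No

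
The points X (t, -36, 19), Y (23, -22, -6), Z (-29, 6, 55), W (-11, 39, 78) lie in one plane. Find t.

-41

Coplanarity ⇔ det[XY; XZ; XW] = 0.
Expanding, this is linear in t: (1369)t + (56129) = 0.
So t = -41.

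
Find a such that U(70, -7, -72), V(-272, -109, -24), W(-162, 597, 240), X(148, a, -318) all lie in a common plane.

Coplanarity ⇔ det[UV; UW; UX] = 0.
Expanding, this is linear in a: (95568)a + (52562400) = 0.
So a = -550.

-550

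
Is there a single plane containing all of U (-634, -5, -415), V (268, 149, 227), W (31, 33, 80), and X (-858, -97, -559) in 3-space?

Yes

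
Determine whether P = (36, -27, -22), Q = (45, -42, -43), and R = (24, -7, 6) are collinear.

Yes

PQ = (9, -15, -21), PR = (-12, 20, 28).
Each component of PR is -4/3 times the corresponding component of PQ, so PR = -4/3·PQ and the points are collinear.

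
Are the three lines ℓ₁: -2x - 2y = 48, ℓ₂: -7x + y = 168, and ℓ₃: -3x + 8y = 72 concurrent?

Yes

Intersecting ℓ₁ and ℓ₂: solving the 2×2 system gives (x, y) = (-24, 0).
Substitute into ℓ₃: (-3)(-24) + (8)(0) = 72.
This equals 72, so (-24, 0) lies on all three lines and they are concurrent.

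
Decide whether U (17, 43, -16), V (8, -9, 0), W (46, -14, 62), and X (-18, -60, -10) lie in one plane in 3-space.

The four points are coplanar iff the 3×3 determinant with rows UV, UW, UX is zero.
Rows: (-9, -52, 16), (29, -57, 78), (-35, -103, 6).
Expanding along the first row: (-9)(7692) − (-52)(2904) + (16)(-4982) = 2068.
Nonzero ⇒ not coplanar.

No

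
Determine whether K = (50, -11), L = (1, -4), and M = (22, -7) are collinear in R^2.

KL = (-49, 7), KM = (-28, 4).
det[KL; KM] = (-49)(4) − (7)(-28) = 0.
The determinant is zero, so the points are collinear.

Yes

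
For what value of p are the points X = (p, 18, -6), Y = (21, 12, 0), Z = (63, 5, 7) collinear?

Direction YZ = (42, -7, 7). From the y-coordinate of X, the parameter along the line is τ = (18 − 12)/(-7) = -6/7.
Then p = 21 + (-6/7)·(42) = -15.

-15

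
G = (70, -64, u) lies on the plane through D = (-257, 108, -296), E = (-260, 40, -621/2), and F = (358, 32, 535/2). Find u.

-19

Coplanarity requires DE · (DF × DG) = 0.
DE = (-3, -68, -29/2), DF = (615, -76, 1127/2); the triple product is linear in u with coefficient 42048 and constant term 798912.
Setting it to zero: u = -19.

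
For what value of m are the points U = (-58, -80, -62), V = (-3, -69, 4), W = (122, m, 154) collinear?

-44

Direction UV = (55, 11, 66). From the x-coordinate of W, the parameter along the line is τ = (122 − (-58))/55 = 36/11.
Then m = (-80) + 36/11·(11) = -44.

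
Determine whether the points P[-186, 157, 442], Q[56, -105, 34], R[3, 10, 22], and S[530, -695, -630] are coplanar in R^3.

A normal to the plane through P, Q, R is n = PQ × PR = (50064, 24528, 13944).
The plane has equation n·X = 702240. For S: n·S = 702240.
Equal, so S lies in the plane and all four are coplanar.

Yes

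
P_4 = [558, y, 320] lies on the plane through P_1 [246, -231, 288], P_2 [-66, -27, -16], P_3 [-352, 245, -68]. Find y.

A normal to the plane is n = P_1P_2 × P_1P_3 = (72080, 70720, -26520).
P_4 lies in the plane iff n · P_1P_4 = 0.
This gives (70720)y + (37976640) = 0, so y = -537.

-537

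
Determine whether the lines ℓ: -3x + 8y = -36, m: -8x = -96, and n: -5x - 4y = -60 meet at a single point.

The three lines meet at one point iff the augmented coefficient matrix [aᵢ bᵢ cᵢ] has rank < 3, i.e. its determinant vanishes.
Here the determinant is 0.
It vanishes, so the lines are concurrent at (12, 0).

Yes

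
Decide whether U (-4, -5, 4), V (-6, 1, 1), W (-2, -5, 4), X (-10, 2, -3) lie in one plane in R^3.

No

With U as base: UV = (-2, 6, -3), UW = (2, 0, 0), UX = (-6, 7, -7).
UW × UX = (0, 14, 14).
UV · (UW × UX) = 42.
Since 42 ≠ 0, the four points are not coplanar.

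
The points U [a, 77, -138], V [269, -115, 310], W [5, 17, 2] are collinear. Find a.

-115

Direction VW = (-264, 132, -308). From the y-coordinate of U, the parameter along the line is τ = (77 − (-115))/132 = 16/11.
Then a = 269 + 16/11·(-264) = -115.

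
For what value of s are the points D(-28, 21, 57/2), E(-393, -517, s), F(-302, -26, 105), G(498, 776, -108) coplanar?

123

The points are coplanar iff DE · (DF × DG) = 0.
Expanding, this is linear in s: (-182148)s + (22404204) = 0.
So s = 123.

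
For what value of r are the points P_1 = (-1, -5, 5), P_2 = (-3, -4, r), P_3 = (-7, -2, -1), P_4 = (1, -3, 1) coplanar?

3

Coplanarity ⇔ det[P_1P_2; P_1P_3; P_1P_4] = 0.
Expanding, this is linear in r: (-18)r + (54) = 0.
So r = 3.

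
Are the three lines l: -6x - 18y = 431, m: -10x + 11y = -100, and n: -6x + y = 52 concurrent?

Lines aᵢx + bᵢy = cᵢ with pairwise distinct directions are concurrent exactly when det[aᵢ bᵢ cᵢ] = 0.
Here the determinant is -56.
Nonzero, so no common point exists.

No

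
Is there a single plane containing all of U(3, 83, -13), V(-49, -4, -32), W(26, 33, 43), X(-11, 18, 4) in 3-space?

No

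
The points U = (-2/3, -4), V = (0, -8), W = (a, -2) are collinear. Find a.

Collinearity: (W − U) must be parallel to (V − U) = (2/3, -4).
Cross-multiplying the components: (a − (-2/3))·(-4) = (2)·(2/3).
Solving gives a = -1.

-1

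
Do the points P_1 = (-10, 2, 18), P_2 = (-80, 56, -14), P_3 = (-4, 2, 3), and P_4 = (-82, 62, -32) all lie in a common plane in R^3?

With P_1 as base: P_1P_2 = (-70, 54, -32), P_1P_3 = (6, 0, -15), P_1P_4 = (-72, 60, -50).
P_1P_3 × P_1P_4 = (900, 1380, 360).
P_1P_2 · (P_1P_3 × P_1P_4) = 0.
The scalar triple product vanishes, so the four points are coplanar.

Yes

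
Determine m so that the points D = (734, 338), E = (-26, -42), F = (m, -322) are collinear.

The three points are collinear iff det[DE; DF] = 0.
This determinant is linear in m: (380)m + (222680) = 0, so m = -586.

-586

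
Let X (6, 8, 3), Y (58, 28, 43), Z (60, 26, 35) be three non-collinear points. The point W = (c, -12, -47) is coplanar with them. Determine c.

Coplanarity requires XY · (XZ × XW) = 0.
XY = (52, 20, 40), XZ = (54, 18, 32); the triple product is linear in c with coefficient -80 and constant term -2240.
Setting it to zero: c = -28.

-28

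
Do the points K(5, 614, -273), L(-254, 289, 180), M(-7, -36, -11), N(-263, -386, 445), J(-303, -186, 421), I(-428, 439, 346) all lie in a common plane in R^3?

No

The plane through K, L, M has normal n = KL × KM = (209300, 62422, 164450) and equation n·P = -5521242.
Checking the remaining points: n·N = -5960542, n·J = -5794942, n·I = -5277442.
Since n·N = -5960542 ≠ -5521242, N is off the plane and the points are not all coplanar.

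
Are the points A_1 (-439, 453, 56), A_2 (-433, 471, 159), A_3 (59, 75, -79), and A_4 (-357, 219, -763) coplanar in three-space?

With A_1 as base: A_1A_2 = (6, 18, 103), A_1A_3 = (498, -378, -135), A_1A_4 = (82, -234, -819).
A_1A_3 × A_1A_4 = (277992, 396792, -85536).
A_1A_2 · (A_1A_3 × A_1A_4) = 0.
The scalar triple product vanishes, so the four points are coplanar.

Yes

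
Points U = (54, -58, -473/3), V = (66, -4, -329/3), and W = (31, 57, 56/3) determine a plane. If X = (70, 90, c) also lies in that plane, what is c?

The plane through U, V, W has equation 4002x − 3220y + 2622z = -10534.
Substituting X: (2622)c + (-9660) = -10534, so c = -1/3.

-1/3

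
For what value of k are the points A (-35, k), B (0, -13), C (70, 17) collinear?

Collinearity: (A − B) must be parallel to (C − B) = (70, 30).
Cross-multiplying the components: (k − (-13))·(70) = (-35)·(30).
Solving gives k = -28.

-28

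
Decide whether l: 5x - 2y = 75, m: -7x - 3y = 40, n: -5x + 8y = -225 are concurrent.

Yes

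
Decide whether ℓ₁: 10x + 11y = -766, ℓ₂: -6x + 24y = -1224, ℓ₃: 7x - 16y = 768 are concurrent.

Intersecting ℓ₁ and ℓ₂: solving the 2×2 system gives (x, y) = (-820/51, -2806/51).
Substitute into ℓ₃: (7)(-820/51) + (-16)(-2806/51) = 13052/17.
But ℓ₃ requires 768 ≠ 13052/17, so the three lines have no common point.

No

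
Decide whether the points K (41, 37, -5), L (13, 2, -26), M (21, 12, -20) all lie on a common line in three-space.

KL = (-28, -35, -21), KM = (-20, -25, -15).
KL × KM = (0, 0, 0).
The cross product vanishes, so the three points are collinear.

Yes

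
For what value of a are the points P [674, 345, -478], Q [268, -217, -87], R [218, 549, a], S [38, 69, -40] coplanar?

-280

Normal to plane PQS: n = (-138240, -70848, -245376); plane equation n·X = -326592.
Requiring n·R = -326592: (-245376)a + (-69031872) = -326592.
So a = -280.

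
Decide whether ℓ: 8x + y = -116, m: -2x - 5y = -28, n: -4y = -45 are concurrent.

The three lines meet at one point iff the augmented coefficient matrix [aᵢ bᵢ cᵢ] has rank < 3, i.e. its determinant vanishes.
Here the determinant is -114.
Nonzero, so no common point exists.

No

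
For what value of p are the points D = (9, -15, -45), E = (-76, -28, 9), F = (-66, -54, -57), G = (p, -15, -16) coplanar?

-21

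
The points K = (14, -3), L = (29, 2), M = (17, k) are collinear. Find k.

The three points are collinear iff det[KL; KM] = 0.
This determinant is linear in k: (15)k + (30) = 0, so k = -2.

-2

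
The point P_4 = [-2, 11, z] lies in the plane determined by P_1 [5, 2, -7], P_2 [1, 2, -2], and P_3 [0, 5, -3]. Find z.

-5

Coplanarity requires P_1P_2 · (P_1P_3 × P_1P_4) = 0.
P_1P_2 = (-4, 0, 5), P_1P_3 = (-5, 3, 4); the triple product is linear in z with coefficient -12 and constant term -60.
Setting it to zero: z = -5.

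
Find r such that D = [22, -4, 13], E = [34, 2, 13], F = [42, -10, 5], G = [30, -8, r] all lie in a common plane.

9

The points are coplanar iff DE · (DF × DG) = 0.
Expanding, this is linear in r: (-192)r + (1728) = 0.
So r = 9.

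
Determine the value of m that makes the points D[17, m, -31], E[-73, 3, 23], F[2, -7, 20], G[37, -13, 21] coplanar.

19

The points are coplanar iff DE · (DF × DG) = 0.
Expanding, this is linear in m: (180)m + (-3420) = 0.
So m = 19.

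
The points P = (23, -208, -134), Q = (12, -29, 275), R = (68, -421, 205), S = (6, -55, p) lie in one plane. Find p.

19

Coplanarity ⇔ det[PQ; PR; PS] = 0.
Expanding, this is linear in p: (-5712)p + (108528) = 0.
So p = 19.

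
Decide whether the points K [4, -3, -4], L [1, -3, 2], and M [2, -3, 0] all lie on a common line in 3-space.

Yes

KL = (-3, 0, 6), KM = (-2, 0, 4).
KL × KM = (0, 0, 0).
The cross product vanishes, so the three points are collinear.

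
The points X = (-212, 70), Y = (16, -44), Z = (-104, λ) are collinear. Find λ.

The three points are collinear iff det[XY; XZ] = 0.
This determinant is linear in λ: (228)λ + (-3648) = 0, so λ = 16.

16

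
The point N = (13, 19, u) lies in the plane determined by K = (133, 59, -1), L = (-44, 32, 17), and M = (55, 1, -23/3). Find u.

13/3

Coplanarity requires KL · (KM × KN) = 0.
KL = (-177, -27, 18), KM = (-78, -58, -20/3); the triple product is linear in u with coefficient 8160 and constant term -35360.
Setting it to zero: u = 13/3.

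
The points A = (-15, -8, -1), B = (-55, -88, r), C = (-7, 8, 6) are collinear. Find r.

Collinearity requires AB × AC = 0; each component is linear in r.
The x-component gives (-16)r + (-576) = 0, so r = -36.
The remaining components then also vanish.

-36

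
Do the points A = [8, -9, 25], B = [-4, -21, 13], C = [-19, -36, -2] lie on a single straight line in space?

Yes

AB = (-12, -12, -12), AC = (-27, -27, -27).
AB × AC = (0, 0, 0).
The cross product vanishes, so the three points are collinear.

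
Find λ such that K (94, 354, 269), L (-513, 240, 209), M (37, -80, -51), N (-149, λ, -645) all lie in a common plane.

The points are coplanar iff KL · (KM × KN) = 0.
Expanding, this is linear in λ: (-190820)λ + (-169829800) = 0.
So λ = -890.

-890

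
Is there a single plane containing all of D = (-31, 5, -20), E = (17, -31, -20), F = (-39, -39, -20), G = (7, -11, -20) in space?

With D as base: DE = (48, -36, 0), DF = (-8, -44, 0), DG = (38, -16, 0).
DF × DG = (0, 0, 1800).
DE · (DF × DG) = 0.
The scalar triple product vanishes, so the four points are coplanar.

Yes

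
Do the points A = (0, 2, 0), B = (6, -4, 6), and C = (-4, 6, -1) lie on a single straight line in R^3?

AB = (6, -6, 6), AC = (-4, 4, -1).
Comparing components 2 and 3: (-6)(-1) − (6)(4) = -18 ≠ 0, so AB and AC are not parallel and the points are not collinear.

No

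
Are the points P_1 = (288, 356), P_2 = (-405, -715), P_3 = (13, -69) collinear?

Yes

P_1P_2 = (-693, -1071), P_1P_3 = (-275, -425).
det[P_1P_2; P_1P_3] = (-693)(-425) − (-1071)(-275) = 0.
The determinant is zero, so the points are collinear.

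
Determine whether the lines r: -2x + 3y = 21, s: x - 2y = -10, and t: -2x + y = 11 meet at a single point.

No

Intersecting r and s: solving the 2×2 system gives (x, y) = (-12, -1).
Substitute into t: (-2)(-12) + (1)(-1) = 23.
But t requires 11 ≠ 23, so the three lines have no common point.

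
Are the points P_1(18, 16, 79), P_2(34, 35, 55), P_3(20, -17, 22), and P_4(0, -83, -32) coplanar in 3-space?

With P_1 as base: P_1P_2 = (16, 19, -24), P_1P_3 = (2, -33, -57), P_1P_4 = (-18, -99, -111).
P_1P_3 × P_1P_4 = (-1980, 1248, -792).
P_1P_2 · (P_1P_3 × P_1P_4) = 11040.
Since 11040 ≠ 0, the four points are not coplanar.

No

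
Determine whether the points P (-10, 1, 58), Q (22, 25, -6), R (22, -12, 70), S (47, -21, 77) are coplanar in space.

Yes

A normal to the plane through P, Q, R is n = PQ × PR = (-544, -2432, -1184).
The plane has equation n·X = -65664. For S: n·S = -65664.
Equal, so S lies in the plane and all four are coplanar.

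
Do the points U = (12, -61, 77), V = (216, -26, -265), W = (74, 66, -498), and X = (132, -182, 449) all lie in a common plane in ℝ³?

Yes

With U as base: UV = (204, 35, -342), UW = (62, 127, -575), UX = (120, -121, 372).
UW × UX = (-22331, -92064, -22742).
UV · (UW × UX) = 0.
The scalar triple product vanishes, so the four points are coplanar.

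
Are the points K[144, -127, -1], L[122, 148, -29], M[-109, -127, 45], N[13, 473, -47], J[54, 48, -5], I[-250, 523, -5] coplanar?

The plane through K, L, M has normal n = KL × KM = (12650, 8096, 69575) and equation n·P = 723833.
Checking the remaining points: n·N = 723833, n·J = 723833, n·I = 723833.
All equal 723833, so all 6 points lie in one plane.

Yes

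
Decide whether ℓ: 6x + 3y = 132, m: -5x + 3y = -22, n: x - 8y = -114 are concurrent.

Intersecting ℓ and m: solving the 2×2 system gives (x, y) = (14, 16).
Substitute into n: (1)(14) + (-8)(16) = -114.
This equals -114, so (14, 16) lies on all three lines and they are concurrent.

Yes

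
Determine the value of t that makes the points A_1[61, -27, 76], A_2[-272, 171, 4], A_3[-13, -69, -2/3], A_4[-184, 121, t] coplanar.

74/3

Normal to plane A_1A_2A_3: n = (-18204, -20202, 28638); plane equation n·P = 1611498.
Requiring n·A_4 = 1611498: (28638)t + (905094) = 1611498.
So t = 74/3.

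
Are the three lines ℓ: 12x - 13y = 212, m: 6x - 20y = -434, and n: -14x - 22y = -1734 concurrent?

Yes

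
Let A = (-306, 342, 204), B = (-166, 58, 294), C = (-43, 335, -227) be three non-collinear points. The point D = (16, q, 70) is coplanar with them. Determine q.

-12

A normal to the plane is n = AB × AC = (123034, 84010, 73712).
D lies in the plane iff n · AD = 0.
This gives (84010)q + (1008120) = 0, so q = -12.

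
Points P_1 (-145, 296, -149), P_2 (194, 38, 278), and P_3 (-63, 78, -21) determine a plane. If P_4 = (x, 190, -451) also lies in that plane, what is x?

A normal to the plane is n = P_1P_2 × P_1P_3 = (60062, -8378, -52746).
P_4 lies in the plane iff n · P_1P_4 = 0.
This gives (60062)x + (25526350) = 0, so x = -425.

-425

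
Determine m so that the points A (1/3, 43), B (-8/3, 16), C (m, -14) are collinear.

-6

The three points are collinear iff det[AB; AC] = 0.
This determinant is linear in m: (27)m + (162) = 0, so m = -6.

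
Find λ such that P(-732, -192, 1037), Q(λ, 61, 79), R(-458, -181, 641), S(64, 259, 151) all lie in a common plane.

28

Coplanarity ⇔ det[PQ; PR; PS] = 0.
Expanding, this is linear in λ: (168850)λ + (-4727800) = 0.
So λ = 28.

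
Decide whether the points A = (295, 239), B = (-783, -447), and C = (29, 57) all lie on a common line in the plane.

No

AB = (-1078, -686), AC = (-266, -182).
If collinear, AC would be a scalar multiple of AB. But (-1078)·(-182) ≠ (-686)·(-266) (difference 13720), so they are not parallel; the points are not collinear.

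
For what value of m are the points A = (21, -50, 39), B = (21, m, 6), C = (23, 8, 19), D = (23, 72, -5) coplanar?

38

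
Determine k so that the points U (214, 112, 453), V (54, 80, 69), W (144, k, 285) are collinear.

Collinearity requires UV × UW = 0; each component is linear in k.
The x-component gives (384)k + (-37632) = 0, so k = 98.
The remaining components then also vanish.

98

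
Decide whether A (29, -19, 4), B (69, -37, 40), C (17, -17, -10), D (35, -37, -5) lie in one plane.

The four points are coplanar iff the 3×3 determinant with rows AB, AC, AD is zero.
Rows: (40, -18, 36), (-12, 2, -14), (6, -18, -9).
Expanding along the first row: (40)(-270) − (-18)(192) + (36)(204) = 0.
Zero determinant ⇒ coplanar.

Yes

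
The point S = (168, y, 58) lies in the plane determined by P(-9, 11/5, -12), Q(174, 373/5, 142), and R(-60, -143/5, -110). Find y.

A normal to the plane is n = PQ × PR = (-2352, 10080, -1944).
S lies in the plane iff n · PS = 0.
This gives (10080)y + (-574560) = 0, so y = 57.

57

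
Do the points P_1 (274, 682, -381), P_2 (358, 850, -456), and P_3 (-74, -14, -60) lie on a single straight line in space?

No

P_1P_2 = (84, 168, -75), P_1P_3 = (-348, -696, 321).
P_1P_2 × P_1P_3 = (1728, -864, 0).
The cross product is nonzero, so the points do not lie on one line.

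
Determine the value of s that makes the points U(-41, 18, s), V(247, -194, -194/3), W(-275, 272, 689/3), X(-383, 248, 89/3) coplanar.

0

The points are coplanar iff UV · (UW × UX) = 0.
Expanding, this is linear in s: (-62856)s + (0) = 0.
So s = 0.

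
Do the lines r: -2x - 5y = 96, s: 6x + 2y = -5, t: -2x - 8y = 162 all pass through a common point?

No

The three lines meet at one point iff the augmented coefficient matrix [aᵢ bᵢ cᵢ] has rank < 3, i.e. its determinant vanishes.
Here the determinant is 18.
Nonzero, so no common point exists.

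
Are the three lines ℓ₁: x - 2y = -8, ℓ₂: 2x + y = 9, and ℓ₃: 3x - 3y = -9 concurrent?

Intersecting ℓ₁ and ℓ₂: solving the 2×2 system gives (x, y) = (2, 5).
Substitute into ℓ₃: (3)(2) + (-3)(5) = -9.
This equals -9, so (2, 5) lies on all three lines and they are concurrent.

Yes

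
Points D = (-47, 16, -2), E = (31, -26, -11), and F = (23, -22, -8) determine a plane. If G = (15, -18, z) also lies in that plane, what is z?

-5

Coplanarity requires DE · (DF × DG) = 0.
DE = (78, -42, -9), DF = (70, -38, -6); the triple product is linear in z with coefficient -24 and constant term -120.
Setting it to zero: z = -5.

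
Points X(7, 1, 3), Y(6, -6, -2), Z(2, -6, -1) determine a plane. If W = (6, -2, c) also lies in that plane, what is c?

1

Coplanarity requires XY · (XZ × XW) = 0.
XY = (-1, -7, -5), XZ = (-5, -7, -4); the triple product is linear in c with coefficient -28 and constant term 28.
Setting it to zero: c = 1.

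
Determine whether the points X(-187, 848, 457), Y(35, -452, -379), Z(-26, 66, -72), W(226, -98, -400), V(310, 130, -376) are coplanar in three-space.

No

The plane through X, Y, Z has normal n = XY × XZ = (33948, -17158, 35696) and equation n·P = -4585188.
Checking the remaining points: n·W = -4924668, n·V = -5128356.
Since n·W = -4924668 ≠ -4585188, W is off the plane and the points are not all coplanar.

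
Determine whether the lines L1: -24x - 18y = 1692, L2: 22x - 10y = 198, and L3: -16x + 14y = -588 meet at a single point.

The three lines meet at one point iff the augmented coefficient matrix [aᵢ bᵢ cᵢ] has rank < 3, i.e. its determinant vanishes.
Here the determinant is 0.
It vanishes, so the lines are concurrent at (-21, -66).

Yes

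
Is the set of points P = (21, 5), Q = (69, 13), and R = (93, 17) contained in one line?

PQ = (48, 8), PR = (72, 12).
det[PQ; PR] = (48)(12) − (8)(72) = 0.
The determinant is zero, so the points are collinear.

Yes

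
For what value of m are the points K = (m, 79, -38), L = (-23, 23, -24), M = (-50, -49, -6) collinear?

Direction LM = (-27, -72, 18). From the y-coordinate of K, the parameter along the line is τ = (79 − 23)/(-72) = -7/9.
Then m = (-23) + (-7/9)·(-27) = -2.

-2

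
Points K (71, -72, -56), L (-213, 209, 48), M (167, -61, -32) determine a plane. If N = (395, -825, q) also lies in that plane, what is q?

-416

Coplanarity requires KL · (KM × KN) = 0.
KL = (-284, 281, 104), KM = (96, 11, 24); the triple product is linear in q with coefficient -30100 and constant term -12521600.
Setting it to zero: q = -416.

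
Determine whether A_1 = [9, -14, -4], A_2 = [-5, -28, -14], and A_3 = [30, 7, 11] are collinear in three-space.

Yes

A_1A_2 = (-14, -14, -10), A_1A_3 = (21, 21, 15).
Each component of A_1A_3 is -3/2 times the corresponding component of A_1A_2, so A_1A_3 = -3/2·A_1A_2 and the points are collinear.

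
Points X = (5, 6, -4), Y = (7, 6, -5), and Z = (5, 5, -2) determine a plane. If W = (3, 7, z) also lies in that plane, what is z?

-5

A normal to the plane is n = XY × XZ = (-1, -4, -2).
W lies in the plane iff n · XW = 0.
This gives (-2)z + (-10) = 0, so z = -5.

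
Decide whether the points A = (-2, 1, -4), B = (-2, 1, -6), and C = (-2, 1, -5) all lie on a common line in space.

Yes

AB = (0, 0, -2), AC = (0, 0, -1).
AB × AC = (0, 0, 0).
The cross product vanishes, so the three points are collinear.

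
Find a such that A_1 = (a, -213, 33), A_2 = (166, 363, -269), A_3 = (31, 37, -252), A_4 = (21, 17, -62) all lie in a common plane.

The points are coplanar iff A_1A_2 · (A_1A_3 × A_1A_4) = 0.
Expanding, this is linear in a: (61600)a + (4620000) = 0.
So a = -75.

-75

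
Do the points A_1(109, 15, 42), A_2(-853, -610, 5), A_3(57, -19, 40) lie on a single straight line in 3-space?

No

A_1A_2 = (-962, -625, -37), A_1A_3 = (-52, -34, -2).
A_1A_2 × A_1A_3 = (-8, 0, 208).
The cross product is nonzero, so the points do not lie on one line.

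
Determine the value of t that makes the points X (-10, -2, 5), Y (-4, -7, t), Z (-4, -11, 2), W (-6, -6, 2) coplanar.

0

The points are coplanar iff XY · (XZ × XW) = 0.
Expanding, this is linear in t: (12)t + (0) = 0.
So t = 0.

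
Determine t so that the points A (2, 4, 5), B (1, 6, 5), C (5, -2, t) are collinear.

5

Direction AB = (-1, 2, 0). From the x-coordinate of C, the parameter along the line is τ = (5 − 2)/(-1) = -3.
Then t = 5 + (-3)·(0) = 5.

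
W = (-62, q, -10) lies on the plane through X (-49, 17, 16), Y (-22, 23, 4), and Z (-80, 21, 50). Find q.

A normal to the plane is n = XY × XZ = (252, -546, 294).
W lies in the plane iff n · XW = 0.
This gives (-546)q + (-1638) = 0, so q = -3.

-3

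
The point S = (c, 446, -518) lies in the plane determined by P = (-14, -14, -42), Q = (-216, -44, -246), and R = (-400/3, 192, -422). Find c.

104/3

The plane through P, Q, R has equation 53424x − 52416y − 45192z = 1883952.
Substituting S: (53424)c + (31920) = 1883952, so c = 104/3.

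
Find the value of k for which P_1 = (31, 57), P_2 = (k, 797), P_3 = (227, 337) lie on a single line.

549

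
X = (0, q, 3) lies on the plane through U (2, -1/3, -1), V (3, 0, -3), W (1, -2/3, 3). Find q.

A normal to the plane is n = UV × UW = (2/3, -2, 0).
X lies in the plane iff n · UX = 0.
This gives (-2)q + (-2) = 0, so q = -1.

-1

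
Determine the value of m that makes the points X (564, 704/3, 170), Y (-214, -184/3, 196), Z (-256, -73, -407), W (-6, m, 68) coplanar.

56/3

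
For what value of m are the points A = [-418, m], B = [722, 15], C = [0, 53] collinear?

75

The three points are collinear iff det[AB; AC] = 0.
This determinant is linear in m: (-722)m + (54150) = 0, so m = 75.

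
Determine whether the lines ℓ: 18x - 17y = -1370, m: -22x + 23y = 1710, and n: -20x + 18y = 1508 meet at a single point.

The three lines meet at one point iff the augmented coefficient matrix [aᵢ bᵢ cᵢ] has rank < 3, i.e. its determinant vanishes.
Here the determinant is 0.
It vanishes, so the lines are concurrent at (-61, 16).

Yes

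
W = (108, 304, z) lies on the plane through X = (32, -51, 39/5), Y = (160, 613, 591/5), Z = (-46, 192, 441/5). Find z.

A normal to the plane is n = XY × XZ = (132792/5, -94512/5, 82896).
W lies in the plane iff n · XW = 0.
This gives (82896)z + (-26692512/5) = 0, so z = 322/5.

322/5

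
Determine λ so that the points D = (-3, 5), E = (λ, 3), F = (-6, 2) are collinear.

-5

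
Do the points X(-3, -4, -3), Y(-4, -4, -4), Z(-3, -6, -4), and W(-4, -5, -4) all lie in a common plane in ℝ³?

A normal to the plane through X, Y, Z is n = XY × XZ = (-2, -1, 2).
The plane has equation n·P = 4. For W: n·W = 5.
5 ≠ 4, so W is off the plane.

No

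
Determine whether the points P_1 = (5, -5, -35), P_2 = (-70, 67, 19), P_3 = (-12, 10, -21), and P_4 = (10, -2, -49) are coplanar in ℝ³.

The four points are coplanar iff the 3×3 determinant with rows P_1P_2, P_1P_3, P_1P_4 is zero.
Rows: (-75, 72, 54), (-17, 15, 14), (5, 3, -14).
Expanding along the first row: (-75)(-252) − (72)(168) + (54)(-126) = 0.
Zero determinant ⇒ coplanar.

Yes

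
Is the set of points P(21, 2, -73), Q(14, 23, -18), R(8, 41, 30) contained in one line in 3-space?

No

PQ = (-7, 21, 55), PR = (-13, 39, 103).
PQ × PR = (18, 6, 0).
The cross product is nonzero, so the points do not lie on one line.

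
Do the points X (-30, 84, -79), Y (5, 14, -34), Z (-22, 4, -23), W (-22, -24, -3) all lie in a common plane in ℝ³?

Yes

A normal to the plane through X, Y, Z is n = XY × XZ = (-320, -1600, -2240).
The plane has equation n·P = 52160. For W: n·W = 52160.
Equal, so W lies in the plane and all four are coplanar.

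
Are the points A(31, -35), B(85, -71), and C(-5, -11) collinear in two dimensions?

Yes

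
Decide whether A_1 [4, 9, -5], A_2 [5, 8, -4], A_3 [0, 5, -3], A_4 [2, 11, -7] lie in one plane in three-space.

Yes

The four points are coplanar iff the 3×3 determinant with rows A_1A_2, A_1A_3, A_1A_4 is zero.
Rows: (1, -1, 1), (-4, -4, 2), (-2, 2, -2).
Expanding along the first row: (1)(4) − (-1)(12) + (1)(-16) = 0.
Zero determinant ⇒ coplanar.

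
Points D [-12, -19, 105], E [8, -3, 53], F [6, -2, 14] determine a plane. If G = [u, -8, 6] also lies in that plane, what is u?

-4

The plane through D, E, F has equation −572x + 884y + 52z = -4472.
Substituting G: (-572)u + (-6760) = -4472, so u = -4.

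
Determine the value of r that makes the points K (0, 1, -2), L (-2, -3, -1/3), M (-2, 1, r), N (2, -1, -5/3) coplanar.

-5/3

Normal to plane KLN: n = (2, 4, 12); plane equation n·P = -20.
Requiring n·M = -20: (12)r + (0) = -20.
So r = -5/3.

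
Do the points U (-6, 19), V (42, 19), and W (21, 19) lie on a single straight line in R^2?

Yes

UV = (48, 0), UW = (27, 0).
Checking proportionality: UW = 9/16·UV, so the vectors are parallel and the points are collinear.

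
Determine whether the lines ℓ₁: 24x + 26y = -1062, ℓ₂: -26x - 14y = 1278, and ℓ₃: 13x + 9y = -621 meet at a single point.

Yes

Intersecting ℓ₁ and ℓ₂: solving the 2×2 system gives (x, y) = (-54, 9).
Substitute into ℓ₃: (13)(-54) + (9)(9) = -621.
This equals -621, so (-54, 9) lies on all three lines and they are concurrent.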